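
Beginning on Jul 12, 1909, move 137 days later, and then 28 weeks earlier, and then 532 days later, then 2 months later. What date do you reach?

Advancing 137 days from July 12, 1909:
July has 31 days, so 31 − 12 = 19 days remain after July 12, 1909; 137 − 19 = 118 left.
August 1909 has 31 days: 118 − 31 = 87 left.
September 1909 has 30 days: 87 − 30 = 57 left.
October 1909 has 31 days: 57 − 31 = 26 left.
26 days into November 1909 → November 26, 1909.
Going back 28 weeks (= 196 days) from November 26, 1909:
Going back 26 days from November 26, 1909 reaches the end of the previous month; 196 − 26 = 170 left.
October 1909 has 31 days: 170 − 31 = 139 left.
September 1909 has 30 days: 139 − 30 = 109 left.
August 1909 has 31 days: 109 − 31 = 78 left.
July 1909 has 31 days: 78 − 31 = 47 left.
June 1909 has 30 days: 47 − 30 = 17 left.
May 1909 has 31 days; 31 − 17 = 14 → May 14, 1909.
Advancing 532 days from May 14, 1909:
May has 31 days, so 31 − 14 = 17 days remain after May 14, 1909; 532 − 17 = 515 left.
June 1909 has 30 days: 515 − 30 = 485 left.
July 1909 has 31 days: 485 − 31 = 454 left.
August 1909 has 31 days: 454 − 31 = 423 left.
September 1909 has 30 days: 423 − 30 = 393 left.
October 1909 has 31 days: 393 − 31 = 362 left.
November 1909 has 30 days: 362 − 30 = 332 left.
December 1909 has 31 days: 332 − 31 = 301 left.
January 1910 has 31 days: 301 − 31 = 270 left.
February 1910 has 28 days (1910 is not a leap year): 270 − 28 = 242 left.
March 1910 has 31 days: 242 − 31 = 211 left.
April 1910 has 30 days: 211 − 30 = 181 left.
May 1910 has 31 days: 181 − 31 = 150 left.
June 1910 has 30 days: 150 − 30 = 120 left.
July 1910 has 31 days: 120 − 31 = 89 left.
August 1910 has 31 days: 89 − 31 = 58 left.
September 1910 has 30 days: 58 − 30 = 28 left.
28 days into October 1910 → October 28, 1910.
Adding 2 months from October 28, 1910:
month 10 + 2 = 12 → December 1910.
Day 28 is valid in December, giving December 28, 1910.

December 28, 1910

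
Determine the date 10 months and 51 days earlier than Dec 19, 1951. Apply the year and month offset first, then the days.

December 30, 1950

Going back 10 months and 51 days from December 19, 1951: first the month/year part, then the days.
month 12 − 10 = 2 → February 1951.
Day 19 is valid in February, giving February 19, 1951.
Now subtract 51 days from February 19, 1951.
Going back 19 days from February 19, 1951 reaches the end of the previous month; 51 − 19 = 32 left.
January 1951 has 31 days: 32 − 31 = 1 left.
December 1950 has 31 days; 31 − 1 = 30 → December 30, 1950.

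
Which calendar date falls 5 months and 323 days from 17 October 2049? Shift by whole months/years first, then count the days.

February 3, 2051

Counting forward 5 months and 323 days from October 17, 2049: first the month/year part, then the days.
month 10 + 5 = 15, which is month 3 of year 2050 → March 2050.
Day 17 is valid in March, giving March 17, 2050.
Now add 323 days from March 17, 2050.
March has 31 days, so 31 − 17 = 14 days remain after March 17, 2050; 323 − 14 = 309 left.
April 2050 has 30 days: 309 − 30 = 279 left.
May 2050 has 31 days: 279 − 31 = 248 left.
June 2050 has 30 days: 248 − 30 = 218 left.
July 2050 has 31 days: 218 − 31 = 187 left.
August 2050 has 31 days: 187 − 31 = 156 left.
September 2050 has 30 days: 156 − 30 = 126 left.
October 2050 has 31 days: 126 − 31 = 95 left.
November 2050 has 30 days: 95 − 30 = 65 left.
December 2050 has 31 days: 65 − 31 = 34 left.
January 2051 has 31 days: 34 − 31 = 3 left.
3 days into February 2051 → February 3, 2051.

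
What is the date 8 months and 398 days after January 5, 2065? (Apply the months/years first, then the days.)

Adding 8 months and 398 days from January 5, 2065: first the month/year part, then the days.
month 1 + 8 = 9 → September 2065.
Day 5 is valid in September, giving September 5, 2065.
Now add 398 days from September 5, 2065.
September has 30 days, so 30 − 5 = 25 days remain after September 5, 2065; 398 − 25 = 373 left.
October 2065 has 31 days: 373 − 31 = 342 left.
November 2065 has 30 days: 342 − 30 = 312 left.
December 2065 has 31 days: 312 − 31 = 281 left.
January 2066 has 31 days: 281 − 31 = 250 left.
February 2066 has 28 days (2066 is not a leap year): 250 − 28 = 222 left.
March 2066 has 31 days: 222 − 31 = 191 left.
April 2066 has 30 days: 191 − 30 = 161 left.
May 2066 has 31 days: 161 − 31 = 130 left.
June 2066 has 30 days: 130 − 30 = 100 left.
July 2066 has 31 days: 100 − 31 = 69 left.
August 2066 has 31 days: 69 − 31 = 38 left.
September 2066 has 30 days: 38 − 30 = 8 left.
8 days into October 2066 → October 8, 2066.

October 8, 2066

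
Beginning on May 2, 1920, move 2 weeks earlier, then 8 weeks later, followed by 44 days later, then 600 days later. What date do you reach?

March 19, 1922

Subtracting 2 weeks (= 14 days) from May 2, 1920:
Going back 2 days from May 2, 1920 reaches the end of the previous month; 14 − 2 = 12 left.
April 1920 has 30 days; 30 − 12 = 18 → April 18, 1920.
Adding 8 weeks (= 56 days) from April 18, 1920:
April has 30 days, so 30 − 18 = 12 days remain after April 18, 1920; 56 − 12 = 44 left.
May 1920 has 31 days: 44 − 31 = 13 left.
13 days into June 1920 → June 13, 1920.
Adding 44 days from June 13, 1920:
June has 30 days, so 30 − 13 = 17 days remain after June 13, 1920; 44 − 17 = 27 left.
27 days into July 1920 → July 27, 1920.
Advancing 600 days from July 27, 1920:
July has 31 days, so 31 − 27 = 4 days remain after July 27, 1920; 600 − 4 = 596 left.
August 1920 has 31 days: 596 − 31 = 565 left.
September 1920 has 30 days: 565 − 30 = 535 left.
October 1920 has 31 days: 535 − 31 = 504 left.
November 1920 has 30 days: 504 − 30 = 474 left.
December 1920 has 31 days: 474 − 31 = 443 left.
January 1921 has 31 days: 443 − 31 = 412 left.
February 1921 has 28 days (1921 is not a leap year): 412 − 28 = 384 left.
March 1921 has 31 days: 384 − 31 = 353 left.
April 1921 has 30 days: 353 − 30 = 323 left.
May 1921 has 31 days: 323 − 31 = 292 left.
June 1921 has 30 days: 292 − 30 = 262 left.
July 1921 has 31 days: 262 − 31 = 231 left.
August 1921 has 31 days: 231 − 31 = 200 left.
September 1921 has 30 days: 200 − 30 = 170 left.
October 1921 has 31 days: 170 − 31 = 139 left.
November 1921 has 30 days: 139 − 30 = 109 left.
December 1921 has 31 days: 109 − 31 = 78 left.
January 1922 has 31 days: 78 − 31 = 47 left.
February 1922 has 28 days (1922 is not a leap year): 47 − 28 = 19 left.
19 days into March 1922 → March 19, 1922.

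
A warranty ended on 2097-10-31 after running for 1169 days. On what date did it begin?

Counting back 1169 days from October 31, 2097.
Going back 31 days from October 31, 2097 reaches the end of the previous month; 1169 − 31 = 1138 left.
September 2097 has 30 days: 1138 − 30 = 1108 left.
August 2097 has 31 days: 1108 − 31 = 1077 left.
July 2097 has 31 days: 1077 − 31 = 1046 left.
June 2097 has 30 days: 1046 − 30 = 1016 left.
May 2097 has 31 days: 1016 − 31 = 985 left.
April 2097 has 30 days: 985 − 30 = 955 left.
March 2097 has 31 days: 955 − 31 = 924 left.
February 2097 has 28 days (2097 is not a leap year): 924 − 28 = 896 left.
January 2097 has 31 days: 896 − 31 = 865 left.
December 2096 has 31 days: 865 − 31 = 834 left.
November 2096 has 30 days: 834 − 30 = 804 left.
October 2096 has 31 days: 804 − 31 = 773 left.
September 2096 has 30 days: 773 − 30 = 743 left.
August 2096 has 31 days: 743 − 31 = 712 left.
July 2096 has 31 days: 712 − 31 = 681 left.
June 2096 has 30 days: 681 − 30 = 651 left.
May 2096 has 31 days: 651 − 31 = 620 left.
April 2096 has 30 days: 620 − 30 = 590 left.
March 2096 has 31 days: 590 − 31 = 559 left.
February 2096 has 29 days (2096 is a leap year): 559 − 29 = 530 left.
January 2096 has 31 days: 530 − 31 = 499 left.
December 2095 has 31 days: 499 − 31 = 468 left.
November 2095 has 30 days: 468 − 30 = 438 left.
October 2095 has 31 days: 438 − 31 = 407 left.
September 2095 has 30 days: 407 − 30 = 377 left.
August 2095 has 31 days: 377 − 31 = 346 left.
July 2095 has 31 days: 346 − 31 = 315 left.
June 2095 has 30 days: 315 − 30 = 285 left.
May 2095 has 31 days: 285 − 31 = 254 left.
April 2095 has 30 days: 254 − 30 = 224 left.
March 2095 has 31 days: 224 − 31 = 193 left.
February 2095 has 28 days (2095 is not a leap year): 193 − 28 = 165 left.
January 2095 has 31 days: 165 − 31 = 134 left.
December 2094 has 31 days: 134 − 31 = 103 left.
November 2094 has 30 days: 103 − 30 = 73 left.
October 2094 has 31 days: 73 − 31 = 42 left.
September 2094 has 30 days: 42 − 30 = 12 left.
August 2094 has 31 days; 31 − 12 = 19 → August 19, 2094.

August 19, 2094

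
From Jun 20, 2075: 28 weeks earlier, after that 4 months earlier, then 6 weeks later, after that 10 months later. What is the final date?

Going back 28 weeks (= 196 days) from June 20, 2075:
Going back 20 days from June 20, 2075 reaches the end of the previous month; 196 − 20 = 176 left.
May 2075 has 31 days: 176 − 31 = 145 left.
April 2075 has 30 days: 145 − 30 = 115 left.
March 2075 has 31 days: 115 − 31 = 84 left.
February 2075 has 28 days (2075 is not a leap year): 84 − 28 = 56 left.
January 2075 has 31 days: 56 − 31 = 25 left.
December 2074 has 31 days; 31 − 25 = 6 → December 6, 2074.
Going back 4 months from December 6, 2074:
month 12 − 4 = 8 → August 2074.
Day 6 is valid in August, giving August 6, 2074.
Adding 6 weeks (= 42 days) from August 6, 2074:
August has 31 days, so 31 − 6 = 25 days remain after August 6, 2074; 42 − 25 = 17 left.
17 days into September 2074 → September 17, 2074.
Adding 10 months from September 17, 2074:
month 9 + 10 = 19, which is month 7 of year 2075 → July 2075.
Day 17 is valid in July, giving July 17, 2075.

July 17, 2075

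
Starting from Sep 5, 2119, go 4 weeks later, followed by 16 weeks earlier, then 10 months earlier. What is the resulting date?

Advancing 4 weeks (= 28 days) from September 5, 2119:
September has 30 days, so 30 − 5 = 25 days remain after September 5, 2119; 28 − 25 = 3 left.
3 days into October 2119 → October 3, 2119.
Going back 16 weeks (= 112 days) from October 3, 2119:
Going back 3 days from October 3, 2119 reaches the end of the previous month; 112 − 3 = 109 left.
September 2119 has 30 days: 109 − 30 = 79 left.
August 2119 has 31 days: 79 − 31 = 48 left.
July 2119 has 31 days: 48 − 31 = 17 left.
June 2119 has 30 days; 30 − 17 = 13 → June 13, 2119.
Subtracting 10 months from June 13, 2119:
month 6 − 10 = -4, which is month 8 of year 2118 → August 2118.
Day 13 is valid in August, giving August 13, 2118.

August 13, 2118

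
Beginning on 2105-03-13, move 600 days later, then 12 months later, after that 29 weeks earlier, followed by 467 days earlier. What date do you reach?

January 2, 2106

Counting forward 600 days from March 13, 2105:
March has 31 days, so 31 − 13 = 18 days remain after March 13, 2105; 600 − 18 = 582 left.
April 2105 has 30 days: 582 − 30 = 552 left.
May 2105 has 31 days: 552 − 31 = 521 left.
June 2105 has 30 days: 521 − 30 = 491 left.
July 2105 has 31 days: 491 − 31 = 460 left.
August 2105 has 31 days: 460 − 31 = 429 left.
September 2105 has 30 days: 429 − 30 = 399 left.
October 2105 has 31 days: 399 − 31 = 368 left.
November 2105 has 30 days: 368 − 30 = 338 left.
December 2105 has 31 days: 338 − 31 = 307 left.
January 2106 has 31 days: 307 − 31 = 276 left.
February 2106 has 28 days (2106 is not a leap year): 276 − 28 = 248 left.
March 2106 has 31 days: 248 − 31 = 217 left.
April 2106 has 30 days: 217 − 30 = 187 left.
May 2106 has 31 days: 187 − 31 = 156 left.
June 2106 has 30 days: 156 − 30 = 126 left.
July 2106 has 31 days: 126 − 31 = 95 left.
August 2106 has 31 days: 95 − 31 = 64 left.
September 2106 has 30 days: 64 − 30 = 34 left.
October 2106 has 31 days: 34 − 31 = 3 left.
3 days into November 2106 → November 3, 2106.
Adding 12 months from November 3, 2106:
month 11 + 12 = 23, which is month 11 of year 2107 → November 2107.
Day 3 is valid in November, giving November 3, 2107.
Counting back 29 weeks (= 203 days) from November 3, 2107:
Going back 3 days from November 3, 2107 reaches the end of the previous month; 203 − 3 = 200 left.
October 2107 has 31 days: 200 − 31 = 169 left.
September 2107 has 30 days: 169 − 30 = 139 left.
August 2107 has 31 days: 139 − 31 = 108 left.
July 2107 has 31 days: 108 − 31 = 77 left.
June 2107 has 30 days: 77 − 30 = 47 left.
May 2107 has 31 days: 47 − 31 = 16 left.
April 2107 has 30 days; 30 − 16 = 14 → April 14, 2107.
Subtracting 467 days from April 14, 2107:
Going back 14 days from April 14, 2107 reaches the end of the previous month; 467 − 14 = 453 left.
March 2107 has 31 days: 453 − 31 = 422 left.
February 2107 has 28 days (2107 is not a leap year): 422 − 28 = 394 left.
January 2107 has 31 days: 394 − 31 = 363 left.
December 2106 has 31 days: 363 − 31 = 332 left.
November 2106 has 30 days: 332 − 30 = 302 left.
October 2106 has 31 days: 302 − 31 = 271 left.
September 2106 has 30 days: 271 − 30 = 241 left.
August 2106 has 31 days: 241 − 31 = 210 left.
July 2106 has 31 days: 210 − 31 = 179 left.
June 2106 has 30 days: 179 − 30 = 149 left.
May 2106 has 31 days: 149 − 31 = 118 left.
April 2106 has 30 days: 118 − 30 = 88 left.
March 2106 has 31 days: 88 − 31 = 57 left.
February 2106 has 28 days (2106 is not a leap year): 57 − 28 = 29 left.
January 2106 has 31 days; 31 − 29 = 2 → January 2, 2106.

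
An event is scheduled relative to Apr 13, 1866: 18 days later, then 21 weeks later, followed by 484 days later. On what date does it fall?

January 22, 1868

Adding 18 days from April 13, 1866:
April has 30 days, so 30 − 13 = 17 days remain after April 13, 1866; 18 − 17 = 1 left.
1 day into May 1866 → May 1, 1866.
Adding 21 weeks (= 147 days) from May 1, 1866:
May has 31 days, so 31 − 1 = 30 days remain after May 1, 1866; 147 − 30 = 117 left.
June 1866 has 30 days: 117 − 30 = 87 left.
July 1866 has 31 days: 87 − 31 = 56 left.
August 1866 has 31 days: 56 − 31 = 25 left.
25 days into September 1866 → September 25, 1866.
Advancing 484 days from September 25, 1866:
September has 30 days, so 30 − 25 = 5 days remain after September 25, 1866; 484 − 5 = 479 left.
October 1866 has 31 days: 479 − 31 = 448 left.
November 1866 has 30 days: 448 − 30 = 418 left.
December 1866 has 31 days: 418 − 31 = 387 left.
January 1867 has 31 days: 387 − 31 = 356 left.
February 1867 has 28 days (1867 is not a leap year): 356 − 28 = 328 left.
March 1867 has 31 days: 328 − 31 = 297 left.
April 1867 has 30 days: 297 − 30 = 267 left.
May 1867 has 31 days: 267 − 31 = 236 left.
June 1867 has 30 days: 236 − 30 = 206 left.
July 1867 has 31 days: 206 − 31 = 175 left.
August 1867 has 31 days: 175 − 31 = 144 left.
September 1867 has 30 days: 144 − 30 = 114 left.
October 1867 has 31 days: 114 − 31 = 83 left.
November 1867 has 30 days: 83 − 30 = 53 left.
December 1867 has 31 days: 53 − 31 = 22 left.
22 days into January 1868 → January 22, 1868.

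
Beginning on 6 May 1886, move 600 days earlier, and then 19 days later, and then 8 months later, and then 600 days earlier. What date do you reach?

Counting back 600 days from May 6, 1886:
Going back 6 days from May 6, 1886 reaches the end of the previous month; 600 − 6 = 594 left.
April 1886 has 30 days: 594 − 30 = 564 left.
March 1886 has 31 days: 564 − 31 = 533 left.
February 1886 has 28 days (1886 is not a leap year): 533 − 28 = 505 left.
January 1886 has 31 days: 505 − 31 = 474 left.
December 1885 has 31 days: 474 − 31 = 443 left.
November 1885 has 30 days: 443 − 30 = 413 left.
October 1885 has 31 days: 413 − 31 = 382 left.
September 1885 has 30 days: 382 − 30 = 352 left.
August 1885 has 31 days: 352 − 31 = 321 left.
July 1885 has 31 days: 321 − 31 = 290 left.
June 1885 has 30 days: 290 − 30 = 260 left.
May 1885 has 31 days: 260 − 31 = 229 left.
April 1885 has 30 days: 229 − 30 = 199 left.
March 1885 has 31 days: 199 − 31 = 168 left.
February 1885 has 28 days (1885 is not a leap year): 168 − 28 = 140 left.
January 1885 has 31 days: 140 − 31 = 109 left.
December 1884 has 31 days: 109 − 31 = 78 left.
November 1884 has 30 days: 78 − 30 = 48 left.
October 1884 has 31 days: 48 − 31 = 17 left.
September 1884 has 30 days; 30 − 17 = 13 → September 13, 1884.
Advancing 19 days from September 13, 1884:
September has 30 days, so 30 − 13 = 17 days remain after September 13, 1884; 19 − 17 = 2 left.
2 days into October 1884 → October 2, 1884.
Adding 8 months from October 2, 1884:
month 10 + 8 = 18, which is month 6 of year 1885 → June 1885.
Day 2 is valid in June, giving June 2, 1885.
Going back 600 days from June 2, 1885:
Going back 2 days from June 2, 1885 reaches the end of the previous month; 600 − 2 = 598 left.
May 1885 has 31 days: 598 − 31 = 567 left.
April 1885 has 30 days: 567 − 30 = 537 left.
March 1885 has 31 days: 537 − 31 = 506 left.
February 1885 has 28 days (1885 is not a leap year): 506 − 28 = 478 left.
January 1885 has 31 days: 478 − 31 = 447 left.
December 1884 has 31 days: 447 − 31 = 416 left.
November 1884 has 30 days: 416 − 30 = 386 left.
October 1884 has 31 days: 386 − 31 = 355 left.
September 1884 has 30 days: 355 − 30 = 325 left.
August 1884 has 31 days: 325 − 31 = 294 left.
July 1884 has 31 days: 294 − 31 = 263 left.
June 1884 has 30 days: 263 − 30 = 233 left.
May 1884 has 31 days: 233 − 31 = 202 left.
April 1884 has 30 days: 202 − 30 = 172 left.
March 1884 has 31 days: 172 − 31 = 141 left.
February 1884 has 29 days (1884 is a leap year): 141 − 29 = 112 left.
January 1884 has 31 days: 112 − 31 = 81 left.
December 1883 has 31 days: 81 − 31 = 50 left.
November 1883 has 30 days: 50 − 30 = 20 left.
October 1883 has 31 days; 31 − 20 = 11 → October 11, 1883.

October 11, 1883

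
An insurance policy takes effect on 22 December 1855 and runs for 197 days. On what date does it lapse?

July 6, 1856

Counting forward 197 days from December 22, 1855.
December has 31 days, so 31 − 22 = 9 days remain after December 22, 1855; 197 − 9 = 188 left.
January 1856 has 31 days: 188 − 31 = 157 left.
February 1856 has 29 days (1856 is a leap year): 157 − 29 = 128 left.
March 1856 has 31 days: 128 − 31 = 97 left.
April 1856 has 30 days: 97 − 30 = 67 left.
May 1856 has 31 days: 67 − 31 = 36 left.
June 1856 has 30 days: 36 − 30 = 6 left.
6 days into July 1856 → July 6, 1856.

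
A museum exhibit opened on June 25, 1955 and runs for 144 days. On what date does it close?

Adding 144 days from June 25, 1955.
June has 30 days, so 30 − 25 = 5 days remain after June 25, 1955; 144 − 5 = 139 left.
July 1955 has 31 days: 139 − 31 = 108 left.
August 1955 has 31 days: 108 − 31 = 77 left.
September 1955 has 30 days: 77 − 30 = 47 left.
October 1955 has 31 days: 47 − 31 = 16 left.
16 days into November 1955 → November 16, 1955.

November 16, 1955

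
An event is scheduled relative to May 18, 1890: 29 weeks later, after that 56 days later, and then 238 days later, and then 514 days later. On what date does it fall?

Counting forward 29 weeks (= 203 days) from May 18, 1890:
May has 31 days, so 31 − 18 = 13 days remain after May 18, 1890; 203 − 13 = 190 left.
June 1890 has 30 days: 190 − 30 = 160 left.
July 1890 has 31 days: 160 − 31 = 129 left.
August 1890 has 31 days: 129 − 31 = 98 left.
September 1890 has 30 days: 98 − 30 = 68 left.
October 1890 has 31 days: 68 − 31 = 37 left.
November 1890 has 30 days: 37 − 30 = 7 left.
7 days into December 1890 → December 7, 1890.
Counting forward 56 days from December 7, 1890:
December has 31 days, so 31 − 7 = 24 days remain after December 7, 1890; 56 − 24 = 32 left.
January 1891 has 31 days: 32 − 31 = 1 left.
1 day into February 1891 → February 1, 1891.
Counting forward 238 days from February 1, 1891:
February has 28 days, so 28 − 1 = 27 days remain after February 1, 1891; 238 − 27 = 211 left.
March 1891 has 31 days: 211 − 31 = 180 left.
April 1891 has 30 days: 180 − 30 = 150 left.
May 1891 has 31 days: 150 − 31 = 119 left.
June 1891 has 30 days: 119 − 30 = 89 left.
July 1891 has 31 days: 89 − 31 = 58 left.
August 1891 has 31 days: 58 − 31 = 27 left.
27 days into September 1891 → September 27, 1891.
Adding 514 days from September 27, 1891:
September has 30 days, so 30 − 27 = 3 days remain after September 27, 1891; 514 − 3 = 511 left.
October 1891 has 31 days: 511 − 31 = 480 left.
November 1891 has 30 days: 480 − 30 = 450 left.
December 1891 has 31 days: 450 − 31 = 419 left.
January 1892 has 31 days: 419 − 31 = 388 left.
February 1892 has 29 days (1892 is a leap year): 388 − 29 = 359 left.
March 1892 has 31 days: 359 − 31 = 328 left.
April 1892 has 30 days: 328 − 30 = 298 left.
May 1892 has 31 days: 298 − 31 = 267 left.
June 1892 has 30 days: 267 − 30 = 237 left.
July 1892 has 31 days: 237 − 31 = 206 left.
August 1892 has 31 days: 206 − 31 = 175 left.
September 1892 has 30 days: 175 − 30 = 145 left.
October 1892 has 31 days: 145 − 31 = 114 left.
November 1892 has 30 days: 114 − 30 = 84 left.
December 1892 has 31 days: 84 − 31 = 53 left.
January 1893 has 31 days: 53 − 31 = 22 left.
22 days into February 1893 → February 22, 1893.

February 22, 1893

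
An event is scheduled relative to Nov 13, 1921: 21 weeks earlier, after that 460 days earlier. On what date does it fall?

Going back 21 weeks (= 147 days) from November 13, 1921:
Going back 13 days from November 13, 1921 reaches the end of the previous month; 147 − 13 = 134 left.
October 1921 has 31 days: 134 − 31 = 103 left.
September 1921 has 30 days: 103 − 30 = 73 left.
August 1921 has 31 days: 73 − 31 = 42 left.
July 1921 has 31 days: 42 − 31 = 11 left.
June 1921 has 30 days; 30 − 11 = 19 → June 19, 1921.
Counting back 460 days from June 19, 1921:
Going back 19 days from June 19, 1921 reaches the end of the previous month; 460 − 19 = 441 left.
May 1921 has 31 days: 441 − 31 = 410 left.
April 1921 has 30 days: 410 − 30 = 380 left.
March 1921 has 31 days: 380 − 31 = 349 left.
February 1921 has 28 days (1921 is not a leap year): 349 − 28 = 321 left.
January 1921 has 31 days: 321 − 31 = 290 left.
December 1920 has 31 days: 290 − 31 = 259 left.
November 1920 has 30 days: 259 − 30 = 229 left.
October 1920 has 31 days: 229 − 31 = 198 left.
September 1920 has 30 days: 198 − 30 = 168 left.
August 1920 has 31 days: 168 − 31 = 137 left.
July 1920 has 31 days: 137 − 31 = 106 left.
June 1920 has 30 days: 106 − 30 = 76 left.
May 1920 has 31 days: 76 − 31 = 45 left.
April 1920 has 30 days: 45 − 30 = 15 left.
March 1920 has 31 days; 31 − 15 = 16 → March 16, 1920.

March 16, 1920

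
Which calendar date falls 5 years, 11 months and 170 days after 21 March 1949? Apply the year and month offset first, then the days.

August 10, 1955

Advancing 5 years, 11 months and 170 days from March 21, 1949: first the month/year part, then the days.
+5 years → 1954; month 3 + 11 = 14, which is month 2 of year 1955 → February 1955.
Day 21 is valid in February, giving February 21, 1955.
Now add 170 days from February 21, 1955.
February has 28 days, so 28 − 21 = 7 days remain after February 21, 1955; 170 − 7 = 163 left.
March 1955 has 31 days: 163 − 31 = 132 left.
April 1955 has 30 days: 132 − 30 = 102 left.
May 1955 has 31 days: 102 − 31 = 71 left.
June 1955 has 30 days: 71 − 30 = 41 left.
July 1955 has 31 days: 41 − 31 = 10 left.
10 days into August 1955 → August 10, 1955.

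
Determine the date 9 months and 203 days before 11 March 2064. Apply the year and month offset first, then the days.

November 20, 2062

Counting back 9 months and 203 days from March 11, 2064: first the month/year part, then the days.
month 3 − 9 = -6, which is month 6 of year 2063 → June 2063.
Day 11 is valid in June, giving June 11, 2063.
Now subtract 203 days from June 11, 2063.
Going back 11 days from June 11, 2063 reaches the end of the previous month; 203 − 11 = 192 left.
May 2063 has 31 days: 192 − 31 = 161 left.
April 2063 has 30 days: 161 − 30 = 131 left.
March 2063 has 31 days: 131 − 31 = 100 left.
February 2063 has 28 days (2063 is not a leap year): 100 − 28 = 72 left.
January 2063 has 31 days: 72 − 31 = 41 left.
December 2062 has 31 days: 41 − 31 = 10 left.
November 2062 has 30 days; 30 − 10 = 20 → November 20, 2062.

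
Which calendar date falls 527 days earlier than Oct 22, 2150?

Going back 527 days from October 22, 2150.
Going back 22 days from October 22, 2150 reaches the end of the previous month; 527 − 22 = 505 left.
September 2150 has 30 days: 505 − 30 = 475 left.
August 2150 has 31 days: 475 − 31 = 444 left.
July 2150 has 31 days: 444 − 31 = 413 left.
June 2150 has 30 days: 413 − 30 = 383 left.
May 2150 has 31 days: 383 − 31 = 352 left.
April 2150 has 30 days: 352 − 30 = 322 left.
March 2150 has 31 days: 322 − 31 = 291 left.
February 2150 has 28 days (2150 is not a leap year): 291 − 28 = 263 left.
January 2150 has 31 days: 263 − 31 = 232 left.
December 2149 has 31 days: 232 − 31 = 201 left.
November 2149 has 30 days: 201 − 30 = 171 left.
October 2149 has 31 days: 171 − 31 = 140 left.
September 2149 has 30 days: 140 − 30 = 110 left.
August 2149 has 31 days: 110 − 31 = 79 left.
July 2149 has 31 days: 79 − 31 = 48 left.
June 2149 has 30 days: 48 − 30 = 18 left.
May 2149 has 31 days; 31 − 18 = 13 → May 13, 2149.

May 13, 2149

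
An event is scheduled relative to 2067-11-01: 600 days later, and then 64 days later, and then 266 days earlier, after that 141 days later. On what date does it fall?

April 23, 2069

Adding 600 days from November 1, 2067:
November has 30 days, so 30 − 1 = 29 days remain after November 1, 2067; 600 − 29 = 571 left.
December 2067 has 31 days: 571 − 31 = 540 left.
January 2068 has 31 days: 540 − 31 = 509 left.
February 2068 has 29 days (2068 is a leap year): 509 − 29 = 480 left.
March 2068 has 31 days: 480 − 31 = 449 left.
April 2068 has 30 days: 449 − 30 = 419 left.
May 2068 has 31 days: 419 − 31 = 388 left.
June 2068 has 30 days: 388 − 30 = 358 left.
July 2068 has 31 days: 358 − 31 = 327 left.
August 2068 has 31 days: 327 − 31 = 296 left.
September 2068 has 30 days: 296 − 30 = 266 left.
October 2068 has 31 days: 266 − 31 = 235 left.
November 2068 has 30 days: 235 − 30 = 205 left.
December 2068 has 31 days: 205 − 31 = 174 left.
January 2069 has 31 days: 174 − 31 = 143 left.
February 2069 has 28 days (2069 is not a leap year): 143 − 28 = 115 left.
March 2069 has 31 days: 115 − 31 = 84 left.
April 2069 has 30 days: 84 − 30 = 54 left.
May 2069 has 31 days: 54 − 31 = 23 left.
23 days into June 2069 → June 23, 2069.
Counting forward 64 days from June 23, 2069:
June has 30 days, so 30 − 23 = 7 days remain after June 23, 2069; 64 − 7 = 57 left.
July 2069 has 31 days: 57 − 31 = 26 left.
26 days into August 2069 → August 26, 2069.
Subtracting 266 days from August 26, 2069:
Going back 26 days from August 26, 2069 reaches the end of the previous month; 266 − 26 = 240 left.
July 2069 has 31 days: 240 − 31 = 209 left.
June 2069 has 30 days: 209 − 30 = 179 left.
May 2069 has 31 days: 179 − 31 = 148 left.
April 2069 has 30 days: 148 − 30 = 118 left.
March 2069 has 31 days: 118 − 31 = 87 left.
February 2069 has 28 days (2069 is not a leap year): 87 − 28 = 59 left.
January 2069 has 31 days: 59 − 31 = 28 left.
December 2068 has 31 days; 31 − 28 = 3 → December 3, 2068.
Counting forward 141 days from December 3, 2068:
December has 31 days, so 31 − 3 = 28 days remain after December 3, 2068; 141 − 28 = 113 left.
January 2069 has 31 days: 113 − 31 = 82 left.
February 2069 has 28 days (2069 is not a leap year): 82 − 28 = 54 left.
March 2069 has 31 days: 54 − 31 = 23 left.
23 days into April 2069 → April 23, 2069.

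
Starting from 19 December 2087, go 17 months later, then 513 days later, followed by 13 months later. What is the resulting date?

November 14, 2091

Advancing 17 months from December 19, 2087:
month 12 + 17 = 29, which is month 5 of year 2089 → May 2089.
Day 19 is valid in May, giving May 19, 2089.
Adding 513 days from May 19, 2089:
May has 31 days, so 31 − 19 = 12 days remain after May 19, 2089; 513 − 12 = 501 left.
June 2089 has 30 days: 501 − 30 = 471 left.
July 2089 has 31 days: 471 − 31 = 440 left.
August 2089 has 31 days: 440 − 31 = 409 left.
September 2089 has 30 days: 409 − 30 = 379 left.
October 2089 has 31 days: 379 − 31 = 348 left.
November 2089 has 30 days: 348 − 30 = 318 left.
December 2089 has 31 days: 318 − 31 = 287 left.
January 2090 has 31 days: 287 − 31 = 256 left.
February 2090 has 28 days (2090 is not a leap year): 256 − 28 = 228 left.
March 2090 has 31 days: 228 − 31 = 197 left.
April 2090 has 30 days: 197 − 30 = 167 left.
May 2090 has 31 days: 167 − 31 = 136 left.
June 2090 has 30 days: 136 − 30 = 106 left.
July 2090 has 31 days: 106 − 31 = 75 left.
August 2090 has 31 days: 75 − 31 = 44 left.
September 2090 has 30 days: 44 − 30 = 14 left.
14 days into October 2090 → October 14, 2090.
Counting forward 13 months from October 14, 2090:
month 10 + 13 = 23, which is month 11 of year 2091 → November 2091.
Day 14 is valid in November, giving November 14, 2091.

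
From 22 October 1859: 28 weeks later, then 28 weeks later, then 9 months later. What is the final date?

August 17, 1861

Counting forward 28 weeks (= 196 days) from October 22, 1859:
October has 31 days, so 31 − 22 = 9 days remain after October 22, 1859; 196 − 9 = 187 left.
November 1859 has 30 days: 187 − 30 = 157 left.
December 1859 has 31 days: 157 − 31 = 126 left.
January 1860 has 31 days: 126 − 31 = 95 left.
February 1860 has 29 days (1860 is a leap year): 95 − 29 = 66 left.
March 1860 has 31 days: 66 − 31 = 35 left.
April 1860 has 30 days: 35 − 30 = 5 left.
5 days into May 1860 → May 5, 1860.
Advancing 28 weeks (= 196 days) from May 5, 1860:
May has 31 days, so 31 − 5 = 26 days remain after May 5, 1860; 196 − 26 = 170 left.
June 1860 has 30 days: 170 − 30 = 140 left.
July 1860 has 31 days: 140 − 31 = 109 left.
August 1860 has 31 days: 109 − 31 = 78 left.
September 1860 has 30 days: 78 − 30 = 48 left.
October 1860 has 31 days: 48 − 31 = 17 left.
17 days into November 1860 → November 17, 1860.
Advancing 9 months from November 17, 1860:
month 11 + 9 = 20, which is month 8 of year 1861 → August 1861.
Day 17 is valid in August, giving August 17, 1861.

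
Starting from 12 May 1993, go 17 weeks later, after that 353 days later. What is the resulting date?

August 27, 1994

Adding 17 weeks (= 119 days) from May 12, 1993:
May has 31 days, so 31 − 12 = 19 days remain after May 12, 1993; 119 − 19 = 100 left.
June 1993 has 30 days: 100 − 30 = 70 left.
July 1993 has 31 days: 70 − 31 = 39 left.
August 1993 has 31 days: 39 − 31 = 8 left.
8 days into September 1993 → September 8, 1993.
Advancing 353 days from September 8, 1993:
September has 30 days, so 30 − 8 = 22 days remain after September 8, 1993; 353 − 22 = 331 left.
October 1993 has 31 days: 331 − 31 = 300 left.
November 1993 has 30 days: 300 − 30 = 270 left.
December 1993 has 31 days: 270 − 31 = 239 left.
January 1994 has 31 days: 239 − 31 = 208 left.
February 1994 has 28 days (1994 is not a leap year): 208 − 28 = 180 left.
March 1994 has 31 days: 180 − 31 = 149 left.
April 1994 has 30 days: 149 − 30 = 119 left.
May 1994 has 31 days: 119 − 31 = 88 left.
June 1994 has 30 days: 88 − 30 = 58 left.
July 1994 has 31 days: 58 − 31 = 27 left.
27 days into August 1994 → August 27, 1994.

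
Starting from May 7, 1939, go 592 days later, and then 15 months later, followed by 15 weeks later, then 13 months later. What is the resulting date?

August 2, 1943

Advancing 592 days from May 7, 1939:
May has 31 days, so 31 − 7 = 24 days remain after May 7, 1939; 592 − 24 = 568 left.
June 1939 has 30 days: 568 − 30 = 538 left.
July 1939 has 31 days: 538 − 31 = 507 left.
August 1939 has 31 days: 507 − 31 = 476 left.
September 1939 has 30 days: 476 − 30 = 446 left.
October 1939 has 31 days: 446 − 31 = 415 left.
November 1939 has 30 days: 415 − 30 = 385 left.
December 1939 has 31 days: 385 − 31 = 354 left.
January 1940 has 31 days: 354 − 31 = 323 left.
February 1940 has 29 days (1940 is a leap year): 323 − 29 = 294 left.
March 1940 has 31 days: 294 − 31 = 263 left.
April 1940 has 30 days: 263 − 30 = 233 left.
May 1940 has 31 days: 233 − 31 = 202 left.
June 1940 has 30 days: 202 − 30 = 172 left.
July 1940 has 31 days: 172 − 31 = 141 left.
August 1940 has 31 days: 141 − 31 = 110 left.
September 1940 has 30 days: 110 − 30 = 80 left.
October 1940 has 31 days: 80 − 31 = 49 left.
November 1940 has 30 days: 49 − 30 = 19 left.
19 days into December 1940 → December 19, 1940.
Advancing 15 months from December 19, 1940:
month 12 + 15 = 27, which is month 3 of year 1942 → March 1942.
Day 19 is valid in March, giving March 19, 1942.
Adding 15 weeks (= 105 days) from March 19, 1942:
March has 31 days, so 31 − 19 = 12 days remain after March 19, 1942; 105 − 12 = 93 left.
April 1942 has 30 days: 93 − 30 = 63 left.
May 1942 has 31 days: 63 − 31 = 32 left.
June 1942 has 30 days: 32 − 30 = 2 left.
2 days into July 1942 → July 2, 1942.
Advancing 13 months from July 2, 1942:
month 7 + 13 = 20, which is month 8 of year 1943 → August 1943.
Day 2 is valid in August, giving August 2, 1943.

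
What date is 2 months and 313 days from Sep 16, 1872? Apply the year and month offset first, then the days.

September 25, 1873

Counting forward 2 months and 313 days from September 16, 1872: first the month/year part, then the days.
month 9 + 2 = 11 → November 1872.
Day 16 is valid in November, giving November 16, 1872.
Now add 313 days from November 16, 1872.
November has 30 days, so 30 − 16 = 14 days remain after November 16, 1872; 313 − 14 = 299 left.
December 1872 has 31 days: 299 − 31 = 268 left.
January 1873 has 31 days: 268 − 31 = 237 left.
February 1873 has 28 days (1873 is not a leap year): 237 − 28 = 209 left.
March 1873 has 31 days: 209 − 31 = 178 left.
April 1873 has 30 days: 178 − 30 = 148 left.
May 1873 has 31 days: 148 − 31 = 117 left.
June 1873 has 30 days: 117 − 30 = 87 left.
July 1873 has 31 days: 87 − 31 = 56 left.
August 1873 has 31 days: 56 − 31 = 25 left.
25 days into September 1873 → September 25, 1873.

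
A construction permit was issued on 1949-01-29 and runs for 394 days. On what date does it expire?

Advancing 394 days from January 29, 1949.
January has 31 days, so 31 − 29 = 2 days remain after January 29, 1949; 394 − 2 = 392 left.
February 1949 has 28 days (1949 is not a leap year): 392 − 28 = 364 left.
March 1949 has 31 days: 364 − 31 = 333 left.
April 1949 has 30 days: 333 − 30 = 303 left.
May 1949 has 31 days: 303 − 31 = 272 left.
June 1949 has 30 days: 272 − 30 = 242 left.
July 1949 has 31 days: 242 − 31 = 211 left.
August 1949 has 31 days: 211 − 31 = 180 left.
September 1949 has 30 days: 180 − 30 = 150 left.
October 1949 has 31 days: 150 − 31 = 119 left.
November 1949 has 30 days: 119 − 30 = 89 left.
December 1949 has 31 days: 89 − 31 = 58 left.
January 1950 has 31 days: 58 − 31 = 27 left.
27 days into February 1950 → February 27, 1950.

February 27, 1950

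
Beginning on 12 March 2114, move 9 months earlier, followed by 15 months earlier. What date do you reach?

Subtracting 9 months from March 12, 2114:
month 3 − 9 = -6, which is month 6 of year 2113 → June 2113.
Day 12 is valid in June, giving June 12, 2113.
Going back 15 months from June 12, 2113:
month 6 − 15 = -9, which is month 3 of year 2112 → March 2112.
Day 12 is valid in March, giving March 12, 2112.

March 12, 2112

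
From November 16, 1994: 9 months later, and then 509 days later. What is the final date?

January 6, 1997

Counting forward 9 months from November 16, 1994:
month 11 + 9 = 20, which is month 8 of year 1995 → August 1995.
Day 16 is valid in August, giving August 16, 1995.
Advancing 509 days from August 16, 1995:
August has 31 days, so 31 − 16 = 15 days remain after August 16, 1995; 509 − 15 = 494 left.
September 1995 has 30 days: 494 − 30 = 464 left.
October 1995 has 31 days: 464 − 31 = 433 left.
November 1995 has 30 days: 433 − 30 = 403 left.
December 1995 has 31 days: 403 − 31 = 372 left.
January 1996 has 31 days: 372 − 31 = 341 left.
February 1996 has 29 days (1996 is a leap year): 341 − 29 = 312 left.
March 1996 has 31 days: 312 − 31 = 281 left.
April 1996 has 30 days: 281 − 30 = 251 left.
May 1996 has 31 days: 251 − 31 = 220 left.
June 1996 has 30 days: 220 − 30 = 190 left.
July 1996 has 31 days: 190 − 31 = 159 left.
August 1996 has 31 days: 159 − 31 = 128 left.
September 1996 has 30 days: 128 − 30 = 98 left.
October 1996 has 31 days: 98 − 31 = 67 left.
November 1996 has 30 days: 67 − 30 = 37 left.
December 1996 has 31 days: 37 − 31 = 6 left.
6 days into January 1997 → January 6, 1997.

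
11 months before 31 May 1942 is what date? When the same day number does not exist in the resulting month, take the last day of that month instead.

June 30, 1941

Subtracting 11 months from May 31, 1942.
month 5 − 11 = -6, which is month 6 of year 1941 → June 1941.
June 1941 has only 30 days and the start was day 31, so the date clamps to June 30, 1941.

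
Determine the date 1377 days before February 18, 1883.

Counting back 1377 days from February 18, 1883.
Going back 18 days from February 18, 1883 reaches the end of the previous month; 1377 − 18 = 1359 left.
January 1883 has 31 days: 1359 − 31 = 1328 left.
December 1882 has 31 days: 1328 − 31 = 1297 left.
November 1882 has 30 days: 1297 − 30 = 1267 left.
October 1882 has 31 days: 1267 − 31 = 1236 left.
September 1882 has 30 days: 1236 − 30 = 1206 left.
August 1882 has 31 days: 1206 − 31 = 1175 left.
July 1882 has 31 days: 1175 − 31 = 1144 left.
June 1882 has 30 days: 1144 − 30 = 1114 left.
May 1882 has 31 days: 1114 − 31 = 1083 left.
April 1882 has 30 days: 1083 − 30 = 1053 left.
March 1882 has 31 days: 1053 − 31 = 1022 left.
February 1882 has 28 days (1882 is not a leap year): 1022 − 28 = 994 left.
January 1882 has 31 days: 994 − 31 = 963 left.
December 1881 has 31 days: 963 − 31 = 932 left.
November 1881 has 30 days: 932 − 30 = 902 left.
October 1881 has 31 days: 902 − 31 = 871 left.
September 1881 has 30 days: 871 − 30 = 841 left.
August 1881 has 31 days: 841 − 31 = 810 left.
July 1881 has 31 days: 810 − 31 = 779 left.
June 1881 has 30 days: 779 − 30 = 749 left.
May 1881 has 31 days: 749 − 31 = 718 left.
April 1881 has 30 days: 718 − 30 = 688 left.
March 1881 has 31 days: 688 − 31 = 657 left.
February 1881 has 28 days (1881 is not a leap year): 657 − 28 = 629 left.
January 1881 has 31 days: 629 − 31 = 598 left.
December 1880 has 31 days: 598 − 31 = 567 left.
November 1880 has 30 days: 567 − 30 = 537 left.
October 1880 has 31 days: 537 − 31 = 506 left.
September 1880 has 30 days: 506 − 30 = 476 left.
August 1880 has 31 days: 476 − 31 = 445 left.
July 1880 has 31 days: 445 − 31 = 414 left.
June 1880 has 30 days: 414 − 30 = 384 left.
May 1880 has 31 days: 384 − 31 = 353 left.
April 1880 has 30 days: 353 − 30 = 323 left.
March 1880 has 31 days: 323 − 31 = 292 left.
February 1880 has 29 days (1880 is a leap year): 292 − 29 = 263 left.
January 1880 has 31 days: 263 − 31 = 232 left.
December 1879 has 31 days: 232 − 31 = 201 left.
November 1879 has 30 days: 201 − 30 = 171 left.
October 1879 has 31 days: 171 − 31 = 140 left.
September 1879 has 30 days: 140 − 30 = 110 left.
August 1879 has 31 days: 110 − 31 = 79 left.
July 1879 has 31 days: 79 − 31 = 48 left.
June 1879 has 30 days: 48 − 30 = 18 left.
May 1879 has 31 days; 31 − 18 = 13 → May 13, 1879.

May 13, 1879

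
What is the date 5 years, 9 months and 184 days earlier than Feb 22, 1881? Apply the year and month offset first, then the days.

November 19, 1874

Going back 5 years, 9 months and 184 days from February 22, 1881: first the month/year part, then the days.
-5 years → 1876; month 2 − 9 = -7, which is month 5 of year 1875 → May 1875.
Day 22 is valid in May, giving May 22, 1875.
Now subtract 184 days from May 22, 1875.
Going back 22 days from May 22, 1875 reaches the end of the previous month; 184 − 22 = 162 left.
April 1875 has 30 days: 162 − 30 = 132 left.
March 1875 has 31 days: 132 − 31 = 101 left.
February 1875 has 28 days (1875 is not a leap year): 101 − 28 = 73 left.
January 1875 has 31 days: 73 − 31 = 42 left.
December 1874 has 31 days: 42 − 31 = 11 left.
November 1874 has 30 days; 30 − 11 = 19 → November 19, 1874.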